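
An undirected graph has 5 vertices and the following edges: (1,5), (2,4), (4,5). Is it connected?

Step 1: Build adjacency list from edges:
  1: 5
  2: 4
  3: (none)
  4: 2, 5
  5: 1, 4

Step 2: Run BFS/DFS from vertex 1:
  Visited: {1, 5, 4, 2}
  Reached 4 of 5 vertices

Step 3: Only 4 of 5 vertices reached. Graph is disconnected.
Connected components: {1, 2, 4, 5}, {3}
Answer: No, the graph is not connected (2 components).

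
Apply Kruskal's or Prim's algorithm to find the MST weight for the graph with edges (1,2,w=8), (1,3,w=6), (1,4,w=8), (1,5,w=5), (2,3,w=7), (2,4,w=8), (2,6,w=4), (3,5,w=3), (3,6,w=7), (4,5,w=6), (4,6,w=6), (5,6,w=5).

Apply Kruskal's algorithm (sort edges by weight, add if no cycle):

Sorted edges by weight:
  (3,5) w=3
  (2,6) w=4
  (1,5) w=5
  (5,6) w=5
  (1,3) w=6
  (4,6) w=6
  (4,5) w=6
  (2,3) w=7
  (3,6) w=7
  (1,2) w=8
  (1,4) w=8
  (2,4) w=8

Add edge (3,5) w=3 -- no cycle. Running total: 3
Add edge (2,6) w=4 -- no cycle. Running total: 7
Add edge (1,5) w=5 -- no cycle. Running total: 12
Add edge (5,6) w=5 -- no cycle. Running total: 17
Skip edge (1,3) w=6 -- would create cycle
Add edge (4,6) w=6 -- no cycle. Running total: 23

MST edges: (3,5,w=3), (2,6,w=4), (1,5,w=5), (5,6,w=5), (4,6,w=6)
Total MST weight: 3 + 4 + 5 + 5 + 6 = 23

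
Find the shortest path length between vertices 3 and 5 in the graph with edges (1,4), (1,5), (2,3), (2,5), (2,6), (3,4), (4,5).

Step 1: Build adjacency list:
  1: 4, 5
  2: 3, 5, 6
  3: 2, 4
  4: 1, 3, 5
  5: 1, 2, 4
  6: 2

Step 2: BFS from vertex 3 to find shortest path to 5:
  vertex 2 reached at distance 1
  vertex 4 reached at distance 1
  vertex 5 reached at distance 2

Step 3: Shortest path: 3 -> 2 -> 5
Path length: 2 edges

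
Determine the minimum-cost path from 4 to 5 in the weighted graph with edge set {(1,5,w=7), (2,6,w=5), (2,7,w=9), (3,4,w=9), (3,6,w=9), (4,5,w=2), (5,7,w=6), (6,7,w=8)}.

Step 1: Build adjacency list with weights:
  1: 5(w=7)
  2: 6(w=5), 7(w=9)
  3: 4(w=9), 6(w=9)
  4: 3(w=9), 5(w=2)
  5: 1(w=7), 4(w=2), 7(w=6)
  6: 2(w=5), 3(w=9), 7(w=8)
  7: 2(w=9), 5(w=6), 6(w=8)

Step 2: Apply Dijkstra's algorithm from vertex 4:
  Visit vertex 4 (distance=0)
    Update dist[3] = 9
    Update dist[5] = 2
  Visit vertex 5 (distance=2)
    Update dist[1] = 9
    Update dist[7] = 8

Step 3: Shortest path: 4 -> 5
Total weight: 2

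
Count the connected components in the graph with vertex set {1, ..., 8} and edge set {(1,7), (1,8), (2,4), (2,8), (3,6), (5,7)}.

Step 1: Build adjacency list from edges:
  1: 7, 8
  2: 4, 8
  3: 6
  4: 2
  5: 7
  6: 3
  7: 1, 5
  8: 1, 2

Step 2: Run BFS/DFS from vertex 1:
  Visited: {1, 7, 8, 5, 2, 4}
  Reached 6 of 8 vertices

Step 3: Only 6 of 8 vertices reached. Graph is disconnected.
Connected components: {1, 2, 4, 5, 7, 8}, {3, 6}
Number of connected components: 2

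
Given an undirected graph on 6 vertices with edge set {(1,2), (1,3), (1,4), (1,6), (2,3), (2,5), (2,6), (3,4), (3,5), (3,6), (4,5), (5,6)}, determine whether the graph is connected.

Step 1: Build adjacency list from edges:
  1: 2, 3, 4, 6
  2: 1, 3, 5, 6
  3: 1, 2, 4, 5, 6
  4: 1, 3, 5
  5: 2, 3, 4, 6
  6: 1, 2, 3, 5

Step 2: Run BFS/DFS from vertex 1:
  Visited: {1, 2, 3, 4, 6, 5}
  Reached 6 of 6 vertices

Step 3: All 6 vertices reached from vertex 1, so the graph is connected.
Answer: Yes, the graph is connected.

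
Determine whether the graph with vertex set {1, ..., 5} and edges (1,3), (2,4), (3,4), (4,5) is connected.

Step 1: Build adjacency list from edges:
  1: 3
  2: 4
  3: 1, 4
  4: 2, 3, 5
  5: 4

Step 2: Run BFS/DFS from vertex 1:
  Visited: {1, 3, 4, 2, 5}
  Reached 5 of 5 vertices

Step 3: All 5 vertices reached from vertex 1, so the graph is connected.
Answer: Yes, the graph is connected.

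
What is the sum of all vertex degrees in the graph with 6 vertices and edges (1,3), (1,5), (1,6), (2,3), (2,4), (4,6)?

Step 1: Count edges incident to each vertex:
  deg(1) = 3 (neighbors: 3, 5, 6)
  deg(2) = 2 (neighbors: 3, 4)
  deg(3) = 2 (neighbors: 1, 2)
  deg(4) = 2 (neighbors: 2, 6)
  deg(5) = 1 (neighbors: 1)
  deg(6) = 2 (neighbors: 1, 4)

Step 2: Sum all degrees:
  3 + 2 + 2 + 2 + 1 + 2 = 12

Verification: sum of degrees = 2 * |E| = 2 * 6 = 12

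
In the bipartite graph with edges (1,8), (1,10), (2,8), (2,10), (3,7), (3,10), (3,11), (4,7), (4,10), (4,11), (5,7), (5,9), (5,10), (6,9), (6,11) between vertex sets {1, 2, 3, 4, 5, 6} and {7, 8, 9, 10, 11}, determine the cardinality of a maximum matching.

Step 1: List the neighbors of each left vertex:
  1: 8, 10
  2: 8, 10
  3: 7, 10, 11
  4: 7, 10, 11
  5: 7, 9, 10
  6: 9, 11

Step 2: Greedily match left vertices, then look for augmenting paths:
  Match 1 -- 8
  Match 2 -- 10
  Match 3 -- 7
  Match 4 -- 11
  Match 5 -- 9
  No augmenting path remains.

Step 3: Verify this is maximum:
  Matching size 5 = min(|L|, |R|) = min(6, 5), which is an upper bound, so this matching is maximum.

Maximum matching: {(1,8), (2,10), (3,7), (4,11), (5,9)}
Size: 5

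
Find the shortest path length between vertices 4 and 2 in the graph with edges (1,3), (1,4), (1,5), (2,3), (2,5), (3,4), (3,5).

Step 1: Build adjacency list:
  1: 3, 4, 5
  2: 3, 5
  3: 1, 2, 4, 5
  4: 1, 3
  5: 1, 2, 3

Step 2: BFS from vertex 4 to find shortest path to 2:
  vertex 1 reached at distance 1
  vertex 3 reached at distance 1
  vertex 5 reached at distance 2
  vertex 2 reached at distance 2

Step 3: Shortest path: 4 -> 3 -> 2
Path length: 2 edges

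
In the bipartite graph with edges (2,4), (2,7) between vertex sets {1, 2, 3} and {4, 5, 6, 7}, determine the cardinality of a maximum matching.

Step 1: List the neighbors of each left vertex:
  1: (none)
  2: 4, 7
  3: (none)

Step 2: Greedily match left vertices, then look for augmenting paths:
  Match 2 -- 4
  No augmenting path remains.

Step 3: Verify this is maximum:
  Matching has size 1. The vertex set {2} covers every edge and has size 1; any matching has at most one edge per cover vertex, so 1 is maximum (König's theorem).

Maximum matching: {(2,4)}
Size: 1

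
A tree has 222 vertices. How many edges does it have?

A tree on n vertices always has exactly n - 1 edges.
For n = 222: edges = 222 - 1 = 221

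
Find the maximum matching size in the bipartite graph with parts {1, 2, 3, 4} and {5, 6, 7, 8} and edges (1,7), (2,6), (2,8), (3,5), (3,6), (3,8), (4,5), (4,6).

Step 1: List the neighbors of each left vertex:
  1: 7
  2: 6, 8
  3: 5, 6, 8
  4: 5, 6

Step 2: Greedily match left vertices, then look for augmenting paths:
  Match 1 -- 7
  Match 2 -- 6
  Match 3 -- 8
  Match 4 -- 5
  No augmenting path remains.

Step 3: Verify this is maximum:
  Matching size 4 = min(|L|, |R|) = min(4, 4), which is an upper bound, so this matching is maximum.

Maximum matching: {(1,7), (2,6), (3,8), (4,5)}
Size: 4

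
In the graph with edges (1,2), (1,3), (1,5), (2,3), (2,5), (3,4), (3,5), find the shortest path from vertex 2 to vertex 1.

Step 1: Build adjacency list:
  1: 2, 3, 5
  2: 1, 3, 5
  3: 1, 2, 4, 5
  4: 3
  5: 1, 2, 3

Step 2: BFS from vertex 2 to find shortest path to 1:
  vertex 1 reached at distance 1

Step 3: Shortest path: 2 -> 1
Path length: 1 edge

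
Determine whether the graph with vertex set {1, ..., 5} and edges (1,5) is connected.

Step 1: Build adjacency list from edges:
  1: 5
  2: (none)
  3: (none)
  4: (none)
  5: 1

Step 2: Run BFS/DFS from vertex 1:
  Visited: {1, 5}
  Reached 2 of 5 vertices

Step 3: Only 2 of 5 vertices reached. Graph is disconnected.
Connected components: {1, 5}, {2}, {3}, {4}
Answer: No, the graph is not connected (4 components).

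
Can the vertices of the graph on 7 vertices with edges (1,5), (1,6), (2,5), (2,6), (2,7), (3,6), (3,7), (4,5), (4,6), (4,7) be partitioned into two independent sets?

Step 1: Attempt 2-coloring using BFS:
  Start at vertex 1, assign color 0
  Color vertex 5 with color 1 (neighbor of 1)
  Color vertex 6 with color 1 (neighbor of 1)
  Color vertex 2 with color 0 (neighbor of 5)
  Color vertex 4 with color 0 (neighbor of 5)
  Color vertex 3 with color 0 (neighbor of 6)
  Color vertex 7 with color 1 (neighbor of 2)

Step 2: 2-coloring succeeded. No conflicts found.
  Set A (color 0): {1, 2, 3, 4}
  Set B (color 1): {5, 6, 7}

The graph is bipartite with partition {1, 2, 3, 4}, {5, 6, 7}.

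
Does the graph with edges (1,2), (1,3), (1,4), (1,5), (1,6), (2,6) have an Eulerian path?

Step 1: Find the degree of each vertex:
  deg(1) = 5
  deg(2) = 2
  deg(3) = 1
  deg(4) = 1
  deg(5) = 1
  deg(6) = 2

Step 2: Count vertices with odd degree:
  Odd-degree vertices: 1, 3, 4, 5 (4 total)

Step 3: Apply Euler's theorem:
  - Eulerian circuit exists iff graph is connected and all vertices have even degree
  - Eulerian path exists iff graph is connected and has 0 or 2 odd-degree vertices

Graph has 4 odd-degree vertices (need 0 or 2).
Neither Eulerian path nor Eulerian circuit exists.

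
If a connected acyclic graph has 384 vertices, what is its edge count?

A tree on n vertices always has exactly n - 1 edges.
For n = 384: edges = 384 - 1 = 383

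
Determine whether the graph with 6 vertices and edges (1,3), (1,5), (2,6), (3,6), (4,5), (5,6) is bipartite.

Step 1: Attempt 2-coloring using BFS:
  Start at vertex 1, assign color 0
  Color vertex 3 with color 1 (neighbor of 1)
  Color vertex 5 with color 1 (neighbor of 1)
  Color vertex 6 with color 0 (neighbor of 3)
  Color vertex 4 with color 0 (neighbor of 5)
  Color vertex 2 with color 1 (neighbor of 6)

Step 2: 2-coloring succeeded. No conflicts found.
  Set A (color 0): {1, 4, 6}
  Set B (color 1): {2, 3, 5}

The graph is bipartite with partition {1, 4, 6}, {2, 3, 5}.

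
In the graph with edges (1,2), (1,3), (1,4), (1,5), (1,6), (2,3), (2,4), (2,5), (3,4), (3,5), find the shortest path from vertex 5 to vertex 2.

Step 1: Build adjacency list:
  1: 2, 3, 4, 5, 6
  2: 1, 3, 4, 5
  3: 1, 2, 4, 5
  4: 1, 2, 3
  5: 1, 2, 3
  6: 1

Step 2: BFS from vertex 5 to find shortest path to 2:
  vertex 1 reached at distance 1
  vertex 2 reached at distance 1

Step 3: Shortest path: 5 -> 2
Path length: 1 edge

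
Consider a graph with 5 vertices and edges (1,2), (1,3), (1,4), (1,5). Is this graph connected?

Step 1: Build adjacency list from edges:
  1: 2, 3, 4, 5
  2: 1
  3: 1
  4: 1
  5: 1

Step 2: Run BFS/DFS from vertex 1:
  Visited: {1, 2, 3, 4, 5}
  Reached 5 of 5 vertices

Step 3: All 5 vertices reached from vertex 1, so the graph is connected.
Answer: Yes, the graph is connected.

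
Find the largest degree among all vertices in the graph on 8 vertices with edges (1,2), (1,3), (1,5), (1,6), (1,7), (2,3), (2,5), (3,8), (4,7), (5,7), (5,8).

Step 1: Count edges incident to each vertex:
  deg(1) = 5 (neighbors: 2, 3, 5, 6, 7)
  deg(2) = 3 (neighbors: 1, 3, 5)
  deg(3) = 3 (neighbors: 1, 2, 8)
  deg(4) = 1 (neighbors: 7)
  deg(5) = 4 (neighbors: 1, 2, 7, 8)
  deg(6) = 1 (neighbors: 1)
  deg(7) = 3 (neighbors: 1, 4, 5)
  deg(8) = 2 (neighbors: 3, 5)

Step 2: Find maximum:
  max(5, 3, 3, 1, 4, 1, 3, 2) = 5 (vertex 1)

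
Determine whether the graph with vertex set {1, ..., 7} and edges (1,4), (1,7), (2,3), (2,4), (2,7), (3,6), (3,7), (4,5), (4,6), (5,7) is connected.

Step 1: Build adjacency list from edges:
  1: 4, 7
  2: 3, 4, 7
  3: 2, 6, 7
  4: 1, 2, 5, 6
  5: 4, 7
  6: 3, 4
  7: 1, 2, 3, 5

Step 2: Run BFS/DFS from vertex 1:
  Visited: {1, 4, 7, 2, 5, 6, 3}
  Reached 7 of 7 vertices

Step 3: All 7 vertices reached from vertex 1, so the graph is connected.
Answer: Yes, the graph is connected.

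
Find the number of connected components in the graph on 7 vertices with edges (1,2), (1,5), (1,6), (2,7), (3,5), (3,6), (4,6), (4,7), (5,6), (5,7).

Step 1: Build adjacency list from edges:
  1: 2, 5, 6
  2: 1, 7
  3: 5, 6
  4: 6, 7
  5: 1, 3, 6, 7
  6: 1, 3, 4, 5
  7: 2, 4, 5

Step 2: Run BFS/DFS from vertex 1:
  Visited: {1, 2, 5, 6, 7, 3, 4}
  Reached 7 of 7 vertices

Step 3: All 7 vertices reached from vertex 1, so the graph is connected.
Number of connected components: 1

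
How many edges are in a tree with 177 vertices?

A tree on n vertices always has exactly n - 1 edges.
For n = 177: edges = 177 - 1 = 176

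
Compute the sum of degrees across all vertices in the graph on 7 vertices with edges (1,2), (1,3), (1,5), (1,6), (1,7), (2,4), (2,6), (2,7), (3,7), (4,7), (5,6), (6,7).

Step 1: Count edges incident to each vertex:
  deg(1) = 5 (neighbors: 2, 3, 5, 6, 7)
  deg(2) = 4 (neighbors: 1, 4, 6, 7)
  deg(3) = 2 (neighbors: 1, 7)
  deg(4) = 2 (neighbors: 2, 7)
  deg(5) = 2 (neighbors: 1, 6)
  deg(6) = 4 (neighbors: 1, 2, 5, 7)
  deg(7) = 5 (neighbors: 1, 2, 3, 4, 6)

Step 2: Sum all degrees:
  5 + 4 + 2 + 2 + 2 + 4 + 5 = 24

Verification: sum of degrees = 2 * |E| = 2 * 12 = 24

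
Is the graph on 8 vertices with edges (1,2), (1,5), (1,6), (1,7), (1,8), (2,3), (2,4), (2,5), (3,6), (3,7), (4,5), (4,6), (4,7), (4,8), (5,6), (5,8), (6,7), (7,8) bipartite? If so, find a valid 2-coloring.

Step 1: Attempt 2-coloring using BFS:
  Start at vertex 1, assign color 0
  Color vertex 2 with color 1 (neighbor of 1)
  Color vertex 5 with color 1 (neighbor of 1)
  Color vertex 6 with color 1 (neighbor of 1)
  Color vertex 7 with color 1 (neighbor of 1)
  Color vertex 8 with color 1 (neighbor of 1)
  Color vertex 3 with color 0 (neighbor of 2)
  Color vertex 4 with color 0 (neighbor of 2)

Step 2: Conflict found! Vertices 2 and 5 are adjacent but have the same color.
This means the graph contains an odd cycle.

The graph is NOT bipartite.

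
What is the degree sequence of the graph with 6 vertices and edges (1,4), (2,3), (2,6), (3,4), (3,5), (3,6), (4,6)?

Step 1: Count edges incident to each vertex:
  deg(1) = 1 (neighbors: 4)
  deg(2) = 2 (neighbors: 3, 6)
  deg(3) = 4 (neighbors: 2, 4, 5, 6)
  deg(4) = 3 (neighbors: 1, 3, 6)
  deg(5) = 1 (neighbors: 3)
  deg(6) = 3 (neighbors: 2, 3, 4)

Step 2: Sort degrees in non-increasing order:
  Degrees: [1, 2, 4, 3, 1, 3] -> sorted: [4, 3, 3, 2, 1, 1]

Degree sequence: [4, 3, 3, 2, 1, 1]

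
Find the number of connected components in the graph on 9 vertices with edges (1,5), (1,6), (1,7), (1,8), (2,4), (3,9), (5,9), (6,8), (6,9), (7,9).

Step 1: Build adjacency list from edges:
  1: 5, 6, 7, 8
  2: 4
  3: 9
  4: 2
  5: 1, 9
  6: 1, 8, 9
  7: 1, 9
  8: 1, 6
  9: 3, 5, 6, 7

Step 2: Run BFS/DFS from vertex 1:
  Visited: {1, 5, 6, 7, 8, 9, 3}
  Reached 7 of 9 vertices

Step 3: Only 7 of 9 vertices reached. Graph is disconnected.
Connected components: {1, 3, 5, 6, 7, 8, 9}, {2, 4}
Number of connected components: 2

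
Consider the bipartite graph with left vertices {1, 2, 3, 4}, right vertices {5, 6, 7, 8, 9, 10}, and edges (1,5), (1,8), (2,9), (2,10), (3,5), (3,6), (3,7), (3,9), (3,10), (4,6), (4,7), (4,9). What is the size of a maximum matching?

Step 1: List the neighbors of each left vertex:
  1: 5, 8
  2: 9, 10
  3: 5, 6, 7, 9, 10
  4: 6, 7, 9

Step 2: Greedily match left vertices, then look for augmenting paths:
  Match 1 -- 5
  Match 2 -- 9
  Match 3 -- 6
  Match 4 -- 7
  No augmenting path remains.

Step 3: Verify this is maximum:
  Matching size 4 = min(|L|, |R|) = min(4, 6), which is an upper bound, so this matching is maximum.

Maximum matching: {(1,5), (2,9), (3,6), (4,7)}
Size: 4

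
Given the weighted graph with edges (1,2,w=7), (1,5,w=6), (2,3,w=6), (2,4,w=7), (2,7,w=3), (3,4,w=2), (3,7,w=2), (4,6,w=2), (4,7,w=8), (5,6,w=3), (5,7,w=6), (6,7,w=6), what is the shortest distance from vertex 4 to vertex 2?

Step 1: Build adjacency list with weights:
  1: 2(w=7), 5(w=6)
  2: 1(w=7), 3(w=6), 4(w=7), 7(w=3)
  3: 2(w=6), 4(w=2), 7(w=2)
  4: 2(w=7), 3(w=2), 6(w=2), 7(w=8)
  5: 1(w=6), 6(w=3), 7(w=6)
  6: 4(w=2), 5(w=3), 7(w=6)
  7: 2(w=3), 3(w=2), 4(w=8), 5(w=6), 6(w=6)

Step 2: Apply Dijkstra's algorithm from vertex 4:
  Visit vertex 4 (distance=0)
    Update dist[2] = 7
    Update dist[3] = 2
    Update dist[6] = 2
    Update dist[7] = 8
  Visit vertex 3 (distance=2)
    Update dist[7] = 4
  Visit vertex 6 (distance=2)
    Update dist[5] = 5
  Visit vertex 7 (distance=4)
  Visit vertex 5 (distance=5)
    Update dist[1] = 11
  Visit vertex 2 (distance=7)

Step 3: Shortest path: 4 -> 2
Total weight: 7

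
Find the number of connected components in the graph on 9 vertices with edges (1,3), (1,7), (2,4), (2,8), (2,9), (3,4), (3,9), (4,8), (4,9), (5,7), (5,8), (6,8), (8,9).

Step 1: Build adjacency list from edges:
  1: 3, 7
  2: 4, 8, 9
  3: 1, 4, 9
  4: 2, 3, 8, 9
  5: 7, 8
  6: 8
  7: 1, 5
  8: 2, 4, 5, 6, 9
  9: 2, 3, 4, 8

Step 2: Run BFS/DFS from vertex 1:
  Visited: {1, 3, 7, 4, 9, 5, 2, 8, 6}
  Reached 9 of 9 vertices

Step 3: All 9 vertices reached from vertex 1, so the graph is connected.
Number of connected components: 1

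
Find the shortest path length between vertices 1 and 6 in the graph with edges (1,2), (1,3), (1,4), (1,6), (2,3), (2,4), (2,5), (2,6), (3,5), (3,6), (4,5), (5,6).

Step 1: Build adjacency list:
  1: 2, 3, 4, 6
  2: 1, 3, 4, 5, 6
  3: 1, 2, 5, 6
  4: 1, 2, 5
  5: 2, 3, 4, 6
  6: 1, 2, 3, 5

Step 2: BFS from vertex 1 to find shortest path to 6:
  vertex 2 reached at distance 1
  vertex 3 reached at distance 1
  vertex 4 reached at distance 1
  vertex 6 reached at distance 1

Step 3: Shortest path: 1 -> 6
Path length: 1 edge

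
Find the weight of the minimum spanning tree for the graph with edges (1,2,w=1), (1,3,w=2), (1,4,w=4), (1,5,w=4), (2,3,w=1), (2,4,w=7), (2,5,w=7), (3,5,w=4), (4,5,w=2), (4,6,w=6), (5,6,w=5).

Apply Kruskal's algorithm (sort edges by weight, add if no cycle):

Sorted edges by weight:
  (1,2) w=1
  (2,3) w=1
  (1,3) w=2
  (4,5) w=2
  (1,5) w=4
  (1,4) w=4
  (3,5) w=4
  (5,6) w=5
  (4,6) w=6
  (2,4) w=7
  (2,5) w=7

Add edge (1,2) w=1 -- no cycle. Running total: 1
Add edge (2,3) w=1 -- no cycle. Running total: 2
Skip edge (1,3) w=2 -- would create cycle
Add edge (4,5) w=2 -- no cycle. Running total: 4
Add edge (1,5) w=4 -- no cycle. Running total: 8
Skip edge (1,4) w=4 -- would create cycle
Skip edge (3,5) w=4 -- would create cycle
Add edge (5,6) w=5 -- no cycle. Running total: 13

MST edges: (1,2,w=1), (2,3,w=1), (4,5,w=2), (1,5,w=4), (5,6,w=5)
Total MST weight: 1 + 1 + 2 + 4 + 5 = 13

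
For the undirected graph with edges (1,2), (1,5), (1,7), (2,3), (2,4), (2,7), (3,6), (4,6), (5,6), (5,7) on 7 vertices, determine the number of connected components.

Step 1: Build adjacency list from edges:
  1: 2, 5, 7
  2: 1, 3, 4, 7
  3: 2, 6
  4: 2, 6
  5: 1, 6, 7
  6: 3, 4, 5
  7: 1, 2, 5

Step 2: Run BFS/DFS from vertex 1:
  Visited: {1, 2, 5, 7, 3, 4, 6}
  Reached 7 of 7 vertices

Step 3: All 7 vertices reached from vertex 1, so the graph is connected.
Number of connected components: 1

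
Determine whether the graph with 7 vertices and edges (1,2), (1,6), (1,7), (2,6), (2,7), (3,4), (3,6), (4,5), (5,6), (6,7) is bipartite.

Step 1: Attempt 2-coloring using BFS:
  Start at vertex 1, assign color 0
  Color vertex 2 with color 1 (neighbor of 1)
  Color vertex 6 with color 1 (neighbor of 1)
  Color vertex 7 with color 1 (neighbor of 1)

Step 2: Conflict found! Vertices 2 and 6 are adjacent but have the same color.
This means the graph contains an odd cycle.

The graph is NOT bipartite.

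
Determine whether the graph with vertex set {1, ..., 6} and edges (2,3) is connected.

Step 1: Build adjacency list from edges:
  1: (none)
  2: 3
  3: 2
  4: (none)
  5: (none)
  6: (none)

Step 2: Run BFS/DFS from vertex 1:
  Visited: {1}
  Reached 1 of 6 vertices

Step 3: Only 1 of 6 vertices reached. Graph is disconnected.
Connected components: {1}, {2, 3}, {4}, {5}, {6}
Answer: No, the graph is not connected (5 components).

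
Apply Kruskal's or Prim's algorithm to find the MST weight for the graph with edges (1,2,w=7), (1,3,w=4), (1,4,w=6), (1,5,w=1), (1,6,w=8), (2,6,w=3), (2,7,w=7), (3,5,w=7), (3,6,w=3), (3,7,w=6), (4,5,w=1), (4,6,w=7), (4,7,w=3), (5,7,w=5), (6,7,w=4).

Apply Kruskal's algorithm (sort edges by weight, add if no cycle):

Sorted edges by weight:
  (1,5) w=1
  (4,5) w=1
  (2,6) w=3
  (3,6) w=3
  (4,7) w=3
  (1,3) w=4
  (6,7) w=4
  (5,7) w=5
  (1,4) w=6
  (3,7) w=6
  (1,2) w=7
  (2,7) w=7
  (3,5) w=7
  (4,6) w=7
  (1,6) w=8

Add edge (1,5) w=1 -- no cycle. Running total: 1
Add edge (4,5) w=1 -- no cycle. Running total: 2
Add edge (2,6) w=3 -- no cycle. Running total: 5
Add edge (3,6) w=3 -- no cycle. Running total: 8
Add edge (4,7) w=3 -- no cycle. Running total: 11
Add edge (1,3) w=4 -- no cycle. Running total: 15

MST edges: (1,5,w=1), (4,5,w=1), (2,6,w=3), (3,6,w=3), (4,7,w=3), (1,3,w=4)
Total MST weight: 1 + 1 + 3 + 3 + 3 + 4 = 15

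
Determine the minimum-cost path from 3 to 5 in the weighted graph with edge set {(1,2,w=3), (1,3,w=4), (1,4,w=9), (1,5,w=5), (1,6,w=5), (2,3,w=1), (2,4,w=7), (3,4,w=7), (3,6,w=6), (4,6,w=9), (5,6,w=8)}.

Step 1: Build adjacency list with weights:
  1: 2(w=3), 3(w=4), 4(w=9), 5(w=5), 6(w=5)
  2: 1(w=3), 3(w=1), 4(w=7)
  3: 1(w=4), 2(w=1), 4(w=7), 6(w=6)
  4: 1(w=9), 2(w=7), 3(w=7), 6(w=9)
  5: 1(w=5), 6(w=8)
  6: 1(w=5), 3(w=6), 4(w=9), 5(w=8)

Step 2: Apply Dijkstra's algorithm from vertex 3:
  Visit vertex 3 (distance=0)
    Update dist[1] = 4
    Update dist[2] = 1
    Update dist[4] = 7
    Update dist[6] = 6
  Visit vertex 2 (distance=1)
  Visit vertex 1 (distance=4)
    Update dist[5] = 9
  Visit vertex 6 (distance=6)
  Visit vertex 4 (distance=7)
  Visit vertex 5 (distance=9)

Step 3: Shortest path: 3 -> 1 -> 5
Total weight: 4 + 5 = 9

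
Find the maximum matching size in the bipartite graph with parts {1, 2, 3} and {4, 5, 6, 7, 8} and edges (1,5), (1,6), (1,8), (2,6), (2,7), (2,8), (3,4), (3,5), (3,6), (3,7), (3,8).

Step 1: List the neighbors of each left vertex:
  1: 5, 6, 8
  2: 6, 7, 8
  3: 4, 5, 6, 7, 8

Step 2: Greedily match left vertices, then look for augmenting paths:
  Match 1 -- 5
  Match 2 -- 6
  Match 3 -- 4
  No augmenting path remains.

Step 3: Verify this is maximum:
  Matching size 3 = min(|L|, |R|) = min(3, 5), which is an upper bound, so this matching is maximum.

Maximum matching: {(1,5), (2,6), (3,4)}
Size: 3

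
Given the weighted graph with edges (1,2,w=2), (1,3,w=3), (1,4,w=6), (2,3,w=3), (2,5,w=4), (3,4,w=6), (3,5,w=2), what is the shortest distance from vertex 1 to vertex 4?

Step 1: Build adjacency list with weights:
  1: 2(w=2), 3(w=3), 4(w=6)
  2: 1(w=2), 3(w=3), 5(w=4)
  3: 1(w=3), 2(w=3), 4(w=6), 5(w=2)
  4: 1(w=6), 3(w=6)
  5: 2(w=4), 3(w=2)

Step 2: Apply Dijkstra's algorithm from vertex 1:
  Visit vertex 1 (distance=0)
    Update dist[2] = 2
    Update dist[3] = 3
    Update dist[4] = 6
  Visit vertex 2 (distance=2)
    Update dist[5] = 6
  Visit vertex 3 (distance=3)
    Update dist[5] = 5
  Visit vertex 5 (distance=5)
  Visit vertex 4 (distance=6)

Step 3: Shortest path: 1 -> 4
Total weight: 6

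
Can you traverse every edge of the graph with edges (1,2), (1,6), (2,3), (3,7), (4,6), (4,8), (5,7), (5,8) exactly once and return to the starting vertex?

Step 1: Find the degree of each vertex:
  deg(1) = 2
  deg(2) = 2
  deg(3) = 2
  deg(4) = 2
  deg(5) = 2
  deg(6) = 2
  deg(7) = 2
  deg(8) = 2

Step 2: Count vertices with odd degree:
  All vertices have even degree (0 odd-degree vertices)

Step 3: Apply Euler's theorem:
  - Eulerian circuit exists iff graph is connected and all vertices have even degree
  - Eulerian path exists iff graph is connected and has 0 or 2 odd-degree vertices

Graph is connected with 0 odd-degree vertices.
Both Eulerian circuit and Eulerian path exist.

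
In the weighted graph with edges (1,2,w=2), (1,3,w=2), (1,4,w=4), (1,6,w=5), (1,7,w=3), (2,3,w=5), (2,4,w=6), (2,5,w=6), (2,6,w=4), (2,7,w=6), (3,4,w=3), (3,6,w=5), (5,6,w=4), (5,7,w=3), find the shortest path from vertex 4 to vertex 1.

Step 1: Build adjacency list with weights:
  1: 2(w=2), 3(w=2), 4(w=4), 6(w=5), 7(w=3)
  2: 1(w=2), 3(w=5), 4(w=6), 5(w=6), 6(w=4), 7(w=6)
  3: 1(w=2), 2(w=5), 4(w=3), 6(w=5)
  4: 1(w=4), 2(w=6), 3(w=3)
  5: 2(w=6), 6(w=4), 7(w=3)
  6: 1(w=5), 2(w=4), 3(w=5), 5(w=4)
  7: 1(w=3), 2(w=6), 5(w=3)

Step 2: Apply Dijkstra's algorithm from vertex 4:
  Visit vertex 4 (distance=0)
    Update dist[1] = 4
    Update dist[2] = 6
    Update dist[3] = 3
  Visit vertex 3 (distance=3)
    Update dist[6] = 8
  Visit vertex 1 (distance=4)
    Update dist[7] = 7

Step 3: Shortest path: 4 -> 1
Total weight: 4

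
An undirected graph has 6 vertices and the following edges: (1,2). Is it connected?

Step 1: Build adjacency list from edges:
  1: 2
  2: 1
  3: (none)
  4: (none)
  5: (none)
  6: (none)

Step 2: Run BFS/DFS from vertex 1:
  Visited: {1, 2}
  Reached 2 of 6 vertices

Step 3: Only 2 of 6 vertices reached. Graph is disconnected.
Connected components: {1, 2}, {3}, {4}, {5}, {6}
Answer: No, the graph is not connected (5 components).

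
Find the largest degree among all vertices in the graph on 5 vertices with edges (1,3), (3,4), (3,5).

Step 1: Count edges incident to each vertex:
  deg(1) = 1 (neighbors: 3)
  deg(2) = 0 (neighbors: none)
  deg(3) = 3 (neighbors: 1, 4, 5)
  deg(4) = 1 (neighbors: 3)
  deg(5) = 1 (neighbors: 3)

Step 2: Find maximum:
  max(1, 0, 3, 1, 1) = 3 (vertex 3)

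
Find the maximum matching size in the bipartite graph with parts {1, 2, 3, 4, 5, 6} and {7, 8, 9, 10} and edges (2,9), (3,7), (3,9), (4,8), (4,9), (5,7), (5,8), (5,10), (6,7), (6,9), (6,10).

Step 1: List the neighbors of each left vertex:
  1: (none)
  2: 9
  3: 7, 9
  4: 8, 9
  5: 7, 8, 10
  6: 7, 9, 10

Step 2: Greedily match left vertices, then look for augmenting paths:
  Match 2 -- 9
  Match 3 -- 7
  Match 4 -- 8
  Match 5 -- 10
  No augmenting path remains.

Step 3: Verify this is maximum:
  Matching size 4 = min(|L|, |R|) = min(6, 4), which is an upper bound, so this matching is maximum.

Maximum matching: {(2,9), (3,7), (4,8), (5,10)}
Size: 4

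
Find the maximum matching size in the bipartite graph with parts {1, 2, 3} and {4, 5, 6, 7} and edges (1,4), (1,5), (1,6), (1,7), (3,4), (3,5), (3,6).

Step 1: List the neighbors of each left vertex:
  1: 4, 5, 6, 7
  2: (none)
  3: 4, 5, 6

Step 2: Greedily match left vertices, then look for augmenting paths:
  Match 1 -- 4
  Match 3 -- 5
  No augmenting path remains.

Step 3: Verify this is maximum:
  Matching has size 2. The vertex set {1, 3} covers every edge and has size 2; any matching has at most one edge per cover vertex, so 2 is maximum (König's theorem).

Maximum matching: {(1,4), (3,5)}
Size: 2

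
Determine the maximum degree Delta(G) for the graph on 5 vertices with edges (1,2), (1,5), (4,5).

Step 1: Count edges incident to each vertex:
  deg(1) = 2 (neighbors: 2, 5)
  deg(2) = 1 (neighbors: 1)
  deg(3) = 0 (neighbors: none)
  deg(4) = 1 (neighbors: 5)
  deg(5) = 2 (neighbors: 1, 4)

Step 2: Find maximum:
  max(2, 1, 0, 1, 2) = 2 (vertex 1)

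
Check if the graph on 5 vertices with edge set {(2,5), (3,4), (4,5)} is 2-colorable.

Step 1: Attempt 2-coloring using BFS:
  Start at vertex 1, assign color 0
  Start new component at vertex 2, assign color 0
  Color vertex 5 with color 1 (neighbor of 2)
  Color vertex 4 with color 0 (neighbor of 5)
  Color vertex 3 with color 1 (neighbor of 4)

Step 2: 2-coloring succeeded. No conflicts found.
  Set A (color 0): {1, 2, 4}
  Set B (color 1): {3, 5}

The graph is bipartite with partition {1, 2, 4}, {3, 5}.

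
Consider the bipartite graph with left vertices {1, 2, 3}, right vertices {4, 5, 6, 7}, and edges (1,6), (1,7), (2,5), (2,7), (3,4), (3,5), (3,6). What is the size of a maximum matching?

Step 1: List the neighbors of each left vertex:
  1: 6, 7
  2: 5, 7
  3: 4, 5, 6

Step 2: Greedily match left vertices, then look for augmenting paths:
  Match 1 -- 6
  Match 2 -- 5
  Match 3 -- 4
  No augmenting path remains.

Step 3: Verify this is maximum:
  Matching size 3 = min(|L|, |R|) = min(3, 4), which is an upper bound, so this matching is maximum.

Maximum matching: {(1,6), (2,5), (3,4)}
Size: 3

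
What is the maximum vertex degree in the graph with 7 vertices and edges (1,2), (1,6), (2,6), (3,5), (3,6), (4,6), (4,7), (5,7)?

Step 1: Count edges incident to each vertex:
  deg(1) = 2 (neighbors: 2, 6)
  deg(2) = 2 (neighbors: 1, 6)
  deg(3) = 2 (neighbors: 5, 6)
  deg(4) = 2 (neighbors: 6, 7)
  deg(5) = 2 (neighbors: 3, 7)
  deg(6) = 4 (neighbors: 1, 2, 3, 4)
  deg(7) = 2 (neighbors: 4, 5)

Step 2: Find maximum:
  max(2, 2, 2, 2, 2, 4, 2) = 4 (vertex 6)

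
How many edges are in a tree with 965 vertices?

A tree on n vertices always has exactly n - 1 edges.
For n = 965: edges = 965 - 1 = 964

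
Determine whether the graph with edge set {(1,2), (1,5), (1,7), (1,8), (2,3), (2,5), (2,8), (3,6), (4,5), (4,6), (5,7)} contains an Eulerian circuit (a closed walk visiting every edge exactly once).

Step 1: Find the degree of each vertex:
  deg(1) = 4
  deg(2) = 4
  deg(3) = 2
  deg(4) = 2
  deg(5) = 4
  deg(6) = 2
  deg(7) = 2
  deg(8) = 2

Step 2: Count vertices with odd degree:
  All vertices have even degree (0 odd-degree vertices)

Step 3: Apply Euler's theorem:
  - Eulerian circuit exists iff graph is connected and all vertices have even degree
  - Eulerian path exists iff graph is connected and has 0 or 2 odd-degree vertices

Graph is connected with 0 odd-degree vertices.
Both Eulerian circuit and Eulerian path exist.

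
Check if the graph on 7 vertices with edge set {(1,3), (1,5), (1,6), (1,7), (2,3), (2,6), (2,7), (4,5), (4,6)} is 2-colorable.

Step 1: Attempt 2-coloring using BFS:
  Start at vertex 1, assign color 0
  Color vertex 3 with color 1 (neighbor of 1)
  Color vertex 5 with color 1 (neighbor of 1)
  Color vertex 6 with color 1 (neighbor of 1)
  Color vertex 7 with color 1 (neighbor of 1)
  Color vertex 2 with color 0 (neighbor of 3)
  Color vertex 4 with color 0 (neighbor of 5)

Step 2: 2-coloring succeeded. No conflicts found.
  Set A (color 0): {1, 2, 4}
  Set B (color 1): {3, 5, 6, 7}

The graph is bipartite with partition {1, 2, 4}, {3, 5, 6, 7}.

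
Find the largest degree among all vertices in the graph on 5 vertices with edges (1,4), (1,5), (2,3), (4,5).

Step 1: Count edges incident to each vertex:
  deg(1) = 2 (neighbors: 4, 5)
  deg(2) = 1 (neighbors: 3)
  deg(3) = 1 (neighbors: 2)
  deg(4) = 2 (neighbors: 1, 5)
  deg(5) = 2 (neighbors: 1, 4)

Step 2: Find maximum:
  max(2, 1, 1, 2, 2) = 2 (vertex 1)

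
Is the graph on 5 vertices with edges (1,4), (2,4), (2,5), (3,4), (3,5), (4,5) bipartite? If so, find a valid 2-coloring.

Step 1: Attempt 2-coloring using BFS:
  Start at vertex 1, assign color 0
  Color vertex 4 with color 1 (neighbor of 1)
  Color vertex 2 with color 0 (neighbor of 4)
  Color vertex 3 with color 0 (neighbor of 4)
  Color vertex 5 with color 0 (neighbor of 4)

Step 2: Conflict found! Vertices 2 and 5 are adjacent but have the same color.
This means the graph contains an odd cycle.

The graph is NOT bipartite.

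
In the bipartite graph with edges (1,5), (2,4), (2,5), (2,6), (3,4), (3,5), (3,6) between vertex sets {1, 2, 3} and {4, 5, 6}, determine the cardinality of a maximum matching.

Step 1: List the neighbors of each left vertex:
  1: 5
  2: 4, 5, 6
  3: 4, 5, 6

Step 2: Greedily match left vertices, then look for augmenting paths:
  Match 1 -- 5
  Match 2 -- 4
  Match 3 -- 6
  No augmenting path remains.

Step 3: Verify this is maximum:
  Matching size 3 = min(|L|, |R|) = min(3, 3), which is an upper bound, so this matching is maximum.

Maximum matching: {(1,5), (2,4), (3,6)}
Size: 3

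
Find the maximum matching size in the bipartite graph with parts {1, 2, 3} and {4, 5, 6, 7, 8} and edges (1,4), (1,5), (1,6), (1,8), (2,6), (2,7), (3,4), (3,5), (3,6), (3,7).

Step 1: List the neighbors of each left vertex:
  1: 4, 5, 6, 8
  2: 6, 7
  3: 4, 5, 6, 7

Step 2: Greedily match left vertices, then look for augmenting paths:
  Match 1 -- 4
  Match 2 -- 6
  Match 3 -- 5
  No augmenting path remains.

Step 3: Verify this is maximum:
  Matching size 3 = min(|L|, |R|) = min(3, 5), which is an upper bound, so this matching is maximum.

Maximum matching: {(1,4), (2,6), (3,5)}
Size: 3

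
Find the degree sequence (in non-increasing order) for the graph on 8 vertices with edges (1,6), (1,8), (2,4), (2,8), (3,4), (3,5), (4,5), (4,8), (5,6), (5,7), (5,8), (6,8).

Step 1: Count edges incident to each vertex:
  deg(1) = 2 (neighbors: 6, 8)
  deg(2) = 2 (neighbors: 4, 8)
  deg(3) = 2 (neighbors: 4, 5)
  deg(4) = 4 (neighbors: 2, 3, 5, 8)
  deg(5) = 5 (neighbors: 3, 4, 6, 7, 8)
  deg(6) = 3 (neighbors: 1, 5, 8)
  deg(7) = 1 (neighbors: 5)
  deg(8) = 5 (neighbors: 1, 2, 4, 5, 6)

Step 2: Sort degrees in non-increasing order:
  Degrees: [2, 2, 2, 4, 5, 3, 1, 5] -> sorted: [5, 5, 4, 3, 2, 2, 2, 1]

Degree sequence: [5, 5, 4, 3, 2, 2, 2, 1]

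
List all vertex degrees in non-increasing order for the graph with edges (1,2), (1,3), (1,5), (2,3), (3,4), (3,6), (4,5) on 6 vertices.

Step 1: Count edges incident to each vertex:
  deg(1) = 3 (neighbors: 2, 3, 5)
  deg(2) = 2 (neighbors: 1, 3)
  deg(3) = 4 (neighbors: 1, 2, 4, 6)
  deg(4) = 2 (neighbors: 3, 5)
  deg(5) = 2 (neighbors: 1, 4)
  deg(6) = 1 (neighbors: 3)

Step 2: Sort degrees in non-increasing order:
  Degrees: [3, 2, 4, 2, 2, 1] -> sorted: [4, 3, 2, 2, 2, 1]

Degree sequence: [4, 3, 2, 2, 2, 1]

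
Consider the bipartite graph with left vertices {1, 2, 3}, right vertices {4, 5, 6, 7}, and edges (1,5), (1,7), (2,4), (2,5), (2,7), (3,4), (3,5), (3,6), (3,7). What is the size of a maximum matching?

Step 1: List the neighbors of each left vertex:
  1: 5, 7
  2: 4, 5, 7
  3: 4, 5, 6, 7

Step 2: Greedily match left vertices, then look for augmenting paths:
  Match 1 -- 5
  Match 2 -- 4
  Match 3 -- 6
  No augmenting path remains.

Step 3: Verify this is maximum:
  Matching size 3 = min(|L|, |R|) = min(3, 4), which is an upper bound, so this matching is maximum.

Maximum matching: {(1,5), (2,4), (3,6)}
Size: 3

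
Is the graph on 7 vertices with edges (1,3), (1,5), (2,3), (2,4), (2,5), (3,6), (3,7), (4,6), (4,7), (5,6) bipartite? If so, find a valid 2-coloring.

Step 1: Attempt 2-coloring using BFS:
  Start at vertex 1, assign color 0
  Color vertex 3 with color 1 (neighbor of 1)
  Color vertex 5 with color 1 (neighbor of 1)
  Color vertex 2 with color 0 (neighbor of 3)
  Color vertex 6 with color 0 (neighbor of 3)
  Color vertex 7 with color 0 (neighbor of 3)
  Color vertex 4 with color 1 (neighbor of 2)

Step 2: 2-coloring succeeded. No conflicts found.
  Set A (color 0): {1, 2, 6, 7}
  Set B (color 1): {3, 4, 5}

The graph is bipartite with partition {1, 2, 6, 7}, {3, 4, 5}.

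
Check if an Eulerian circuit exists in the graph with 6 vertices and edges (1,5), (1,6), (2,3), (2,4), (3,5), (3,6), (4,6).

Step 1: Find the degree of each vertex:
  deg(1) = 2
  deg(2) = 2
  deg(3) = 3
  deg(4) = 2
  deg(5) = 2
  deg(6) = 3

Step 2: Count vertices with odd degree:
  Odd-degree vertices: 3, 6 (2 total)

Step 3: Apply Euler's theorem:
  - Eulerian circuit exists iff graph is connected and all vertices have even degree
  - Eulerian path exists iff graph is connected and has 0 or 2 odd-degree vertices

Graph is connected with exactly 2 odd-degree vertices (3, 6).
Eulerian path exists (starting and ending at the odd-degree vertices), but no Eulerian circuit.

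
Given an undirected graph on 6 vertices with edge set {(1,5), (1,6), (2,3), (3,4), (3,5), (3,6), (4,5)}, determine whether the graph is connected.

Step 1: Build adjacency list from edges:
  1: 5, 6
  2: 3
  3: 2, 4, 5, 6
  4: 3, 5
  5: 1, 3, 4
  6: 1, 3

Step 2: Run BFS/DFS from vertex 1:
  Visited: {1, 5, 6, 3, 4, 2}
  Reached 6 of 6 vertices

Step 3: All 6 vertices reached from vertex 1, so the graph is connected.
Answer: Yes, the graph is connected.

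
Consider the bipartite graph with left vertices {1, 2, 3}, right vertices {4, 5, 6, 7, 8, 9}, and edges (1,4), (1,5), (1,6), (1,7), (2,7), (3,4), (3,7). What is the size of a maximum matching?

Step 1: List the neighbors of each left vertex:
  1: 4, 5, 6, 7
  2: 7
  3: 4, 7

Step 2: Greedily match left vertices, then look for augmenting paths:
  Match 1 -- 5
  Match 2 -- 7
  Match 3 -- 4
  No augmenting path remains.

Step 3: Verify this is maximum:
  Matching size 3 = min(|L|, |R|) = min(3, 6), which is an upper bound, so this matching is maximum.

Maximum matching: {(1,5), (2,7), (3,4)}
Size: 3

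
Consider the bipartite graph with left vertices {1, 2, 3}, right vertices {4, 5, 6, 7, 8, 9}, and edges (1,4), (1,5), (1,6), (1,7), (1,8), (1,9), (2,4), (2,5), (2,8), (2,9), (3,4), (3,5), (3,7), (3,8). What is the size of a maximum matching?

Step 1: List the neighbors of each left vertex:
  1: 4, 5, 6, 7, 8, 9
  2: 4, 5, 8, 9
  3: 4, 5, 7, 8

Step 2: Greedily match left vertices, then look for augmenting paths:
  Match 1 -- 4
  Match 2 -- 5
  Match 3 -- 7
  No augmenting path remains.

Step 3: Verify this is maximum:
  Matching size 3 = min(|L|, |R|) = min(3, 6), which is an upper bound, so this matching is maximum.

Maximum matching: {(1,4), (2,5), (3,7)}
Size: 3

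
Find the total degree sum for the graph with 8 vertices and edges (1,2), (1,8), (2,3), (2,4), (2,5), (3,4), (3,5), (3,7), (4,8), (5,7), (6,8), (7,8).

Step 1: Count edges incident to each vertex:
  deg(1) = 2 (neighbors: 2, 8)
  deg(2) = 4 (neighbors: 1, 3, 4, 5)
  deg(3) = 4 (neighbors: 2, 4, 5, 7)
  deg(4) = 3 (neighbors: 2, 3, 8)
  deg(5) = 3 (neighbors: 2, 3, 7)
  deg(6) = 1 (neighbors: 8)
  deg(7) = 3 (neighbors: 3, 5, 8)
  deg(8) = 4 (neighbors: 1, 4, 6, 7)

Step 2: Sum all degrees:
  2 + 4 + 4 + 3 + 3 + 1 + 3 + 4 = 24

Verification: sum of degrees = 2 * |E| = 2 * 12 = 24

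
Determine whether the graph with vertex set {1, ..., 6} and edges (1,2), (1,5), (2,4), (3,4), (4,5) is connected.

Step 1: Build adjacency list from edges:
  1: 2, 5
  2: 1, 4
  3: 4
  4: 2, 3, 5
  5: 1, 4
  6: (none)

Step 2: Run BFS/DFS from vertex 1:
  Visited: {1, 2, 5, 4, 3}
  Reached 5 of 6 vertices

Step 3: Only 5 of 6 vertices reached. Graph is disconnected.
Connected components: {1, 2, 3, 4, 5}, {6}
Answer: No, the graph is not connected (2 components).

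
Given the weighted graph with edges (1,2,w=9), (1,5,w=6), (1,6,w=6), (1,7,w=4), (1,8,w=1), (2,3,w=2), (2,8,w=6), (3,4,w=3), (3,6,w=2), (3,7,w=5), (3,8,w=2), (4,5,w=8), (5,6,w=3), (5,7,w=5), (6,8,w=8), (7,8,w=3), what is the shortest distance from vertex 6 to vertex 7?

Step 1: Build adjacency list with weights:
  1: 2(w=9), 5(w=6), 6(w=6), 7(w=4), 8(w=1)
  2: 1(w=9), 3(w=2), 8(w=6)
  3: 2(w=2), 4(w=3), 6(w=2), 7(w=5), 8(w=2)
  4: 3(w=3), 5(w=8)
  5: 1(w=6), 4(w=8), 6(w=3), 7(w=5)
  6: 1(w=6), 3(w=2), 5(w=3), 8(w=8)
  7: 1(w=4), 3(w=5), 5(w=5), 8(w=3)
  8: 1(w=1), 2(w=6), 3(w=2), 6(w=8), 7(w=3)

Step 2: Apply Dijkstra's algorithm from vertex 6:
  Visit vertex 6 (distance=0)
    Update dist[1] = 6
    Update dist[3] = 2
    Update dist[5] = 3
    Update dist[8] = 8
  Visit vertex 3 (distance=2)
    Update dist[2] = 4
    Update dist[4] = 5
    Update dist[7] = 7
    Update dist[8] = 4
  Visit vertex 5 (distance=3)
  Visit vertex 2 (distance=4)
  Visit vertex 8 (distance=4)
    Update dist[1] = 5
  Visit vertex 1 (distance=5)
  Visit vertex 4 (distance=5)
  Visit vertex 7 (distance=7)

Step 3: Shortest path: 6 -> 3 -> 7
Total weight: 2 + 5 = 7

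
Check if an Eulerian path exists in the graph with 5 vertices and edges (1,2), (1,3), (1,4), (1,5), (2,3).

Step 1: Find the degree of each vertex:
  deg(1) = 4
  deg(2) = 2
  deg(3) = 2
  deg(4) = 1
  deg(5) = 1

Step 2: Count vertices with odd degree:
  Odd-degree vertices: 4, 5 (2 total)

Step 3: Apply Euler's theorem:
  - Eulerian circuit exists iff graph is connected and all vertices have even degree
  - Eulerian path exists iff graph is connected and has 0 or 2 odd-degree vertices

Graph is connected with exactly 2 odd-degree vertices (4, 5).
Eulerian path exists (starting and ending at the odd-degree vertices), but no Eulerian circuit.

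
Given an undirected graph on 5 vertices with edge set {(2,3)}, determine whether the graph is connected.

Step 1: Build adjacency list from edges:
  1: (none)
  2: 3
  3: 2
  4: (none)
  5: (none)

Step 2: Run BFS/DFS from vertex 1:
  Visited: {1}
  Reached 1 of 5 vertices

Step 3: Only 1 of 5 vertices reached. Graph is disconnected.
Connected components: {1}, {2, 3}, {4}, {5}
Answer: No, the graph is not connected (4 components).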